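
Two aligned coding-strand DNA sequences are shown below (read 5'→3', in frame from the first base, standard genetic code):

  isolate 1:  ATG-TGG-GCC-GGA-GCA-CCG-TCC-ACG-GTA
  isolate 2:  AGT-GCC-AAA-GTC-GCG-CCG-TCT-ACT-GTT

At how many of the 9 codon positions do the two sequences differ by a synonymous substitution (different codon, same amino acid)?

4

Codon 1: ATG Met / AGT Ser — nonsynonymous.
Codon 2: TGG Trp / GCC Ala — nonsynonymous.
Codon 3: GCC Ala / AAA Lys — nonsynonymous.
Codon 4: GGA Gly / GTC Val — nonsynonymous.
Codon 5: GCA Ala / GCG Ala — synonymous.
Codon 6: CCG Pro / CCG Pro — identical.
Codon 7: TCC Ser / TCT Ser — synonymous.
Codon 8: ACG Thr / ACT Thr — synonymous.
Codon 9: GTA Val / GTT Val — synonymous.
Synonymous differences: 4.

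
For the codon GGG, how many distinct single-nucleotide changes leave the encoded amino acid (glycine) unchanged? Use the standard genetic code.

3

Position 1: none → 0 synonymous.
Position 2: none → 0 synonymous.
Position 3: GGU, GGC, GGA → 3 synonymous.
Total: 0 + 0 + 3 = 3.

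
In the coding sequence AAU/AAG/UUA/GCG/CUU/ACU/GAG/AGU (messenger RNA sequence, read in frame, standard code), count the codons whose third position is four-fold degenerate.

Codon 1 AAU (Asn): third position 2-fold.
Codon 2 AAG (Lys): third position 2-fold.
Codon 3 UUA (Leu): third position 2-fold.
Codon 4 GCG (Ala): third position 4-fold.
Codon 5 CUU (Leu): third position 4-fold.
Codon 6 ACU (Thr): third position 4-fold.
Codon 7 GAG (Glu): third position 2-fold.
Codon 8 AGU (Ser): third position 2-fold.
Four-fold degenerate third positions: 3.

3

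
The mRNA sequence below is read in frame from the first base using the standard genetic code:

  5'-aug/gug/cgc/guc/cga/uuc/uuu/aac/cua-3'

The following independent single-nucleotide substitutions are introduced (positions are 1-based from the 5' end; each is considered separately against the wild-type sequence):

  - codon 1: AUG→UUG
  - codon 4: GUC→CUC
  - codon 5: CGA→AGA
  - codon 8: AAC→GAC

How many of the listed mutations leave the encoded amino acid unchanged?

Codon 1: AUG (Met) → UUG (Leu) — missense.
Codon 4: GUC (Val) → CUC (Leu) — missense.
Codon 5: CGA (Arg) → AGA (Arg) — synonymous.
Codon 8: AAC (Asn) → GAC (Asp) — missense.
Synonymous: 1 of 4.

1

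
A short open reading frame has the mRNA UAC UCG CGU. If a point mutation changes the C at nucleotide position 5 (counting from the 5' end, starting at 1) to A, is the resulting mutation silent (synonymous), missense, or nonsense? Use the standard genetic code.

nonsense

Position 5 falls in codon 2: UCG → Ser.
After the substitution the codon is UAG → Stop.
The new codon is a stop codon, so this is a nonsense mutation.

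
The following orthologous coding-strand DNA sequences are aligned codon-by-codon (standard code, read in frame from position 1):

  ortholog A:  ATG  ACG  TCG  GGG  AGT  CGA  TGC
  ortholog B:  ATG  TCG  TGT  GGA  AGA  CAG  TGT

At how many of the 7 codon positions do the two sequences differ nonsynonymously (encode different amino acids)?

4

Codon 1: ATG Met / ATG Met — identical.
Codon 2: ACG Thr / TCG Ser — nonsynonymous.
Codon 3: TCG Ser / TGT Cys — nonsynonymous.
Codon 4: GGG Gly / GGA Gly — synonymous.
Codon 5: AGT Ser / AGA Arg — nonsynonymous.
Codon 6: CGA Arg / CAG Gln — nonsynonymous.
Codon 7: TGC Cys / TGT Cys — synonymous.
Nonsynonymous differences: 4.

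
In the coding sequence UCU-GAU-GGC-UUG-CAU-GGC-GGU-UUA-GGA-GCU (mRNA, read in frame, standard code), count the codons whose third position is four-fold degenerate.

Codon 1 UCU (Ser): third position 4-fold.
Codon 2 GAU (Asp): third position 2-fold.
Codon 3 GGC (Gly): third position 4-fold.
Codon 4 UUG (Leu): third position 2-fold.
Codon 5 CAU (His): third position 2-fold.
Codon 6 GGC (Gly): third position 4-fold.
Codon 7 GGU (Gly): third position 4-fold.
Codon 8 UUA (Leu): third position 2-fold.
Codon 9 GGA (Gly): third position 4-fold.
Codon 10 GCU (Ala): third position 4-fold.
Four-fold degenerate third positions: 6.

6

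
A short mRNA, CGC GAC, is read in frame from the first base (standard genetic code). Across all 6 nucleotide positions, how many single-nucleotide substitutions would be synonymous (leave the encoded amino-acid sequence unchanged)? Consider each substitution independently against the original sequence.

Codon 1 (CGC, Arg): 3 synonymous substitutions.
Codon 2 (GAC, Asp): 1 synonymous substitution.
Total: 3 + 1 = 4.

4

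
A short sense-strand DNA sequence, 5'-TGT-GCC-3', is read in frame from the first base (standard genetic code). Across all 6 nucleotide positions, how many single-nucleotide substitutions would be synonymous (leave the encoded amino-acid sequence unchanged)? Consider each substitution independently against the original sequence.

Codon 1 (TGT, Cys): 1 synonymous substitution.
Codon 2 (GCC, Ala): 3 synonymous substitutions.
Total: 1 + 3 = 4.

4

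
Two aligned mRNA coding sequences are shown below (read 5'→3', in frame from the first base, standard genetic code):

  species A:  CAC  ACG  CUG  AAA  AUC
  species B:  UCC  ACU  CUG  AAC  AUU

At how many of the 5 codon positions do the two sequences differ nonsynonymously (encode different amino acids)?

2

Codon 1: CAC His / UCC Ser — nonsynonymous.
Codon 2: ACG Thr / ACU Thr — synonymous.
Codon 3: CUG Leu / CUG Leu — identical.
Codon 4: AAA Lys / AAC Asn — nonsynonymous.
Codon 5: AUC Ile / AUU Ile — synonymous.
Nonsynonymous differences: 2.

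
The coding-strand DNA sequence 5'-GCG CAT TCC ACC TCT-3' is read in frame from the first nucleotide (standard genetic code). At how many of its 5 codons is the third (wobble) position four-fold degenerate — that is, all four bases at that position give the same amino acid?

Codon 1 GCG (Ala): third position 4-fold.
Codon 2 CAT (His): third position 2-fold.
Codon 3 TCC (Ser): third position 4-fold.
Codon 4 ACC (Thr): third position 4-fold.
Codon 5 TCT (Ser): third position 4-fold.
Four-fold degenerate third positions: 4.

4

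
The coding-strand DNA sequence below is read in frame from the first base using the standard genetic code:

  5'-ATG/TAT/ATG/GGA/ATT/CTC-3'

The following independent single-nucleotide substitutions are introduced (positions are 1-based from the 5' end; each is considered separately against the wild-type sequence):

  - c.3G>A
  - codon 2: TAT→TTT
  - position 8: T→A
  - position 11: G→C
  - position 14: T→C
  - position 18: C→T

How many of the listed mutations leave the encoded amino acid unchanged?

Codon 1: ATG (Met) → ATA (Ile) — missense.
Codon 2: TAT (Tyr) → TTT (Phe) — missense.
Codon 3: ATG (Met) → AAG (Lys) — missense.
Codon 4: GGA (Gly) → GCA (Ala) — missense.
Codon 5: ATT (Ile) → ACT (Thr) — missense.
Codon 6: CTC (Leu) → CTT (Leu) — synonymous.
Synonymous: 1 of 6.

1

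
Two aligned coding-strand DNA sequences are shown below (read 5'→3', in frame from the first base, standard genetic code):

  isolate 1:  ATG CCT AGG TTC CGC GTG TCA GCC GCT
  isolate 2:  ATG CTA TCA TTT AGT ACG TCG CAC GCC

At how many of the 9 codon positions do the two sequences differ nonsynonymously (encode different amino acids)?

Codon 1: ATG Met / ATG Met — identical.
Codon 2: CCT Pro / CTA Leu — nonsynonymous.
Codon 3: AGG Arg / TCA Ser — nonsynonymous.
Codon 4: TTC Phe / TTT Phe — synonymous.
Codon 5: CGC Arg / AGT Ser — nonsynonymous.
Codon 6: GTG Val / ACG Thr — nonsynonymous.
Codon 7: TCA Ser / TCG Ser — synonymous.
Codon 8: GCC Ala / CAC His — nonsynonymous.
Codon 9: GCT Ala / GCC Ala — synonymous.
Nonsynonymous differences: 5.

5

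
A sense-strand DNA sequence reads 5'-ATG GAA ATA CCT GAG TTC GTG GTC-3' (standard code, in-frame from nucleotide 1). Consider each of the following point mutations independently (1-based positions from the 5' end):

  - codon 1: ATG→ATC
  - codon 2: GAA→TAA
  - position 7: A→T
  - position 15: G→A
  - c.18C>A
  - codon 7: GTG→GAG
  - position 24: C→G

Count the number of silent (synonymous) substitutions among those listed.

2

Codon 1: ATG (Met) → ATC (Ile) — missense.
Codon 2: GAA (Glu) → TAA (Stop) — nonsense.
Codon 3: ATA (Ile) → TTA (Leu) — missense.
Codon 5: GAG (Glu) → GAA (Glu) — synonymous.
Codon 6: TTC (Phe) → TTA (Leu) — missense.
Codon 7: GTG (Val) → GAG (Glu) — missense.
Codon 8: GTC (Val) → GTG (Val) — synonymous.
Synonymous: 2 of 7.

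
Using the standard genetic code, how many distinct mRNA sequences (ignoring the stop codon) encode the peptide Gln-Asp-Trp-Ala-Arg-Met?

Gln: 2 codons.
Asp: 2 codons.
Trp: 1 codon.
Ala: 4 codons.
Arg: 6 codons.
Met: 1 codon.
2 × 2 × 1 × 4 × 6 × 1 = 96.

96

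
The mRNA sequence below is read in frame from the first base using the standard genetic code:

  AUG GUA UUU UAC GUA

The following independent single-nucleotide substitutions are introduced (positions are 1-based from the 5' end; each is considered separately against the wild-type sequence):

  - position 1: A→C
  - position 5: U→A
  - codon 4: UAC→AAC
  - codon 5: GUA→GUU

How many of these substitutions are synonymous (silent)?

Codon 1: AUG (Met) → CUG (Leu) — missense.
Codon 2: GUA (Val) → GAA (Glu) — missense.
Codon 4: UAC (Tyr) → AAC (Asn) — missense.
Codon 5: GUA (Val) → GUU (Val) — synonymous.
Synonymous: 1 of 4.

1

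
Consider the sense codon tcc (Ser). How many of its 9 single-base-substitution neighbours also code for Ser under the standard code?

3

Position 1: none → 0 synonymous.
Position 2: none → 0 synonymous.
Position 3: TCT, TCA, TCG → 3 synonymous.
Total: 0 + 0 + 3 = 3.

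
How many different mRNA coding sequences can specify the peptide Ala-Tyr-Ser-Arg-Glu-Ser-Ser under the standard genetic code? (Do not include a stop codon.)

Ala: 4 codons.
Tyr: 2 codons.
Ser: 6 codons.
Arg: 6 codons.
Glu: 2 codons.
Ser: 6 codons.
Ser: 6 codons.
4 × 2 × 6 × 6 × 2 × 6 × 6 = 20736.

20736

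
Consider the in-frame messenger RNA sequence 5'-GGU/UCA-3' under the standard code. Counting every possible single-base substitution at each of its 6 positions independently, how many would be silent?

Codon 1 (GGU, Gly): 3 synonymous substitutions.
Codon 2 (UCA, Ser): 3 synonymous substitutions.
Total: 3 + 3 = 6.

6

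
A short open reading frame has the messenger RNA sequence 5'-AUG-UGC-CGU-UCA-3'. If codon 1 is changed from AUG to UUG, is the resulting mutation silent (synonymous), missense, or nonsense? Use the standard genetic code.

Position 1 falls in codon 1: AUG → Met.
After the substitution the codon is UUG → Leu.
Met ≠ Leu, so this is a missense mutation.

missense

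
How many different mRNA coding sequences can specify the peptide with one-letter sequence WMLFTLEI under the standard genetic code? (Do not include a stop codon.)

Trp: 1 codon.
Met: 1 codon.
Leu: 6 codons.
Phe: 2 codons.
Thr: 4 codons.
Leu: 6 codons.
Glu: 2 codons.
Ile: 3 codons.
1 × 1 × 6 × 2 × 4 × 6 × 2 × 3 = 1728.

1728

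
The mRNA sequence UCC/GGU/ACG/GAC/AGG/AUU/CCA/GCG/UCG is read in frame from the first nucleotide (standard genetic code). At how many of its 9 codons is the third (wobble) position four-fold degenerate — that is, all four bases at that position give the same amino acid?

6

Codon 1 UCC (Ser): third position 4-fold.
Codon 2 GGU (Gly): third position 4-fold.
Codon 3 ACG (Thr): third position 4-fold.
Codon 4 GAC (Asp): third position 2-fold.
Codon 5 AGG (Arg): third position 2-fold.
Codon 6 AUU (Ile): third position 3-fold.
Codon 7 CCA (Pro): third position 4-fold.
Codon 8 GCG (Ala): third position 4-fold.
Codon 9 UCG (Ser): third position 4-fold.
Four-fold degenerate third positions: 6.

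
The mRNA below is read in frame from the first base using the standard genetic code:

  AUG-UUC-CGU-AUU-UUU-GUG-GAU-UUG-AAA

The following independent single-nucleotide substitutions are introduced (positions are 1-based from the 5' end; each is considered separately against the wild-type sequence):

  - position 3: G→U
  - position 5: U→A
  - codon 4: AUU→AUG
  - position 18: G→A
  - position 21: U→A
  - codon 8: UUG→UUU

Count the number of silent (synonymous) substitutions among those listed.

Codon 1: AUG (Met) → AUU (Ile) — missense.
Codon 2: UUC (Phe) → UAC (Tyr) — missense.
Codon 4: AUU (Ile) → AUG (Met) — missense.
Codon 6: GUG (Val) → GUA (Val) — synonymous.
Codon 7: GAU (Asp) → GAA (Glu) — missense.
Codon 8: UUG (Leu) → UUU (Phe) — missense.
Synonymous: 1 of 6.

1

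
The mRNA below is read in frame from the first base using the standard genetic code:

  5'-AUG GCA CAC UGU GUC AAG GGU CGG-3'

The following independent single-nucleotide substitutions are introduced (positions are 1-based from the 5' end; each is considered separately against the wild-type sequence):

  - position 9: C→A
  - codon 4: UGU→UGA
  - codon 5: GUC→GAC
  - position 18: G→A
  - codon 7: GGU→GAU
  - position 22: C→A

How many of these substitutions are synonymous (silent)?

Codon 3: CAC (His) → CAA (Gln) — missense.
Codon 4: UGU (Cys) → UGA (Stop) — nonsense.
Codon 5: GUC (Val) → GAC (Asp) — missense.
Codon 6: AAG (Lys) → AAA (Lys) — synonymous.
Codon 7: GGU (Gly) → GAU (Asp) — missense.
Codon 8: CGG (Arg) → AGG (Arg) — synonymous.
Synonymous: 2 of 6.

2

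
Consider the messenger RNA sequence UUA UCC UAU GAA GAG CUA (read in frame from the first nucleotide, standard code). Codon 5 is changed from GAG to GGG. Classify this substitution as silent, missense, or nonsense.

Position 14 falls in codon 5: GAG → Glu.
After the substitution the codon is GGG → Gly.
Glu ≠ Gly, so this is a missense mutation.

missense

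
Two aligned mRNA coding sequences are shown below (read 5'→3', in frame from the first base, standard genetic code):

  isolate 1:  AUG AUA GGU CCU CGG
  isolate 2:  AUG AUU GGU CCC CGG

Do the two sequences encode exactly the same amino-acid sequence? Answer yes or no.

Codon 1: AUG Met / AUG Met — identical.
Codon 2: AUA Ile / AUU Ile — synonymous.
Codon 3: GGU Gly / GGU Gly — identical.
Codon 4: CCU Pro / CCC Pro — synonymous.
Codon 5: CGG Arg / CGG Arg — identical.
Nonsynonymous differences: 0 → same protein.

yes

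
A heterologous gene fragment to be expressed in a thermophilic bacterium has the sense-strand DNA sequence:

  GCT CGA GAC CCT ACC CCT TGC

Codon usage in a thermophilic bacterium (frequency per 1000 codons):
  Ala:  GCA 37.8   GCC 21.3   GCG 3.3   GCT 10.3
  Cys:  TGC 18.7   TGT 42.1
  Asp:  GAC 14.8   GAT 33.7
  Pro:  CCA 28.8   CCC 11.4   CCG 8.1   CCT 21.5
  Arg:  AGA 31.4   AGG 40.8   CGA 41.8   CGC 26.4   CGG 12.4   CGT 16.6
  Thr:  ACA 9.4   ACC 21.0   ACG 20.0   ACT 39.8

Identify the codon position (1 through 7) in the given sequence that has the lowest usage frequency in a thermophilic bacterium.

1

Codon 1 GCT (Ala): 10.3 per 1000.
Codon 2 CGA (Arg): 41.8 per 1000.
Codon 3 GAC (Asp): 14.8 per 1000.
Codon 4 CCT (Pro): 21.5 per 1000.
Codon 5 ACC (Thr): 21.0 per 1000.
Codon 6 CCT (Pro): 21.5 per 1000.
Codon 7 TGC (Cys): 18.7 per 1000.
Lowest frequency is 10.3 at codon 1.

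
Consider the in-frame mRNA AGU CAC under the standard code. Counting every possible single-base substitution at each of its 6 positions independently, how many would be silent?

2

Codon 1 (AGU, Ser): 1 synonymous substitution.
Codon 2 (CAC, His): 1 synonymous substitution.
Total: 1 + 1 = 2.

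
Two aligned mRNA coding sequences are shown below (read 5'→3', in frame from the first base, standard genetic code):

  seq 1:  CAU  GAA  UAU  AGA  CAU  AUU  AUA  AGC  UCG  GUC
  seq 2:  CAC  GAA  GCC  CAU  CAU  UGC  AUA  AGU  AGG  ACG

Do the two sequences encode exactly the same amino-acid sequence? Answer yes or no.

no

Codon 1: CAU His / CAC His — synonymous.
Codon 2: GAA Glu / GAA Glu — identical.
Codon 3: UAU Tyr / GCC Ala — nonsynonymous.
Codon 4: AGA Arg / CAU His — nonsynonymous.
Codon 5: CAU His / CAU His — identical.
Codon 6: AUU Ile / UGC Cys — nonsynonymous.
Codon 7: AUA Ile / AUA Ile — identical.
Codon 8: AGC Ser / AGU Ser — synonymous.
Codon 9: UCG Ser / AGG Arg — nonsynonymous.
Codon 10: GUC Val / ACG Thr — nonsynonymous.
Nonsynonymous differences: 5 → different protein.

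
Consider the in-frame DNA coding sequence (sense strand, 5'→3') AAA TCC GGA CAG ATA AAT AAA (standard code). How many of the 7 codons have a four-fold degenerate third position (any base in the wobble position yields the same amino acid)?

2

Codon 1 AAA (Lys): third position 2-fold.
Codon 2 TCC (Ser): third position 4-fold.
Codon 3 GGA (Gly): third position 4-fold.
Codon 4 CAG (Gln): third position 2-fold.
Codon 5 ATA (Ile): third position 3-fold.
Codon 6 AAT (Asn): third position 2-fold.
Codon 7 AAA (Lys): third position 2-fold.
Four-fold degenerate third positions: 2.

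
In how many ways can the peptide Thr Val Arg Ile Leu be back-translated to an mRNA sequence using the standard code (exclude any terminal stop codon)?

Thr: 4 codons.
Val: 4 codons.
Arg: 6 codons.
Ile: 3 codons.
Leu: 6 codons.
4 × 4 × 6 × 3 × 6 = 1728.

1728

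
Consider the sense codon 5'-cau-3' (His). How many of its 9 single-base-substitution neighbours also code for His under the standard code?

Position 1: none → 0 synonymous.
Position 2: none → 0 synonymous.
Position 3: CAC → 1 synonymous.
Total: 0 + 0 + 1 = 1.

1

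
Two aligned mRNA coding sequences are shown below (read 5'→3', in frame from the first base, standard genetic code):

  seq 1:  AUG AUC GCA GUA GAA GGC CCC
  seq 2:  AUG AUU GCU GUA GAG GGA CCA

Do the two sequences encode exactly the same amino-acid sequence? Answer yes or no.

yes

Codon 1: AUG Met / AUG Met — identical.
Codon 2: AUC Ile / AUU Ile — synonymous.
Codon 3: GCA Ala / GCU Ala — synonymous.
Codon 4: GUA Val / GUA Val — identical.
Codon 5: GAA Glu / GAG Glu — synonymous.
Codon 6: GGC Gly / GGA Gly — synonymous.
Codon 7: CCC Pro / CCA Pro — synonymous.
Nonsynonymous differences: 0 → same protein.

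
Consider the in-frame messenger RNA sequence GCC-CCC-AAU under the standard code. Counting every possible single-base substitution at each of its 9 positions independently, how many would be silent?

Codon 1 (GCC, Ala): 3 synonymous substitutions.
Codon 2 (CCC, Pro): 3 synonymous substitutions.
Codon 3 (AAU, Asn): 1 synonymous substitution.
Total: 3 + 3 + 1 = 7.

7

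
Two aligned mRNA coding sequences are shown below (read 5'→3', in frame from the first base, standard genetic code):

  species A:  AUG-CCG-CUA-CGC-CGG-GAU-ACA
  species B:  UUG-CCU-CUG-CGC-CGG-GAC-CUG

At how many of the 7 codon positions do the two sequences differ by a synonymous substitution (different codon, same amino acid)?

3

Codon 1: AUG Met / UUG Leu — nonsynonymous.
Codon 2: CCG Pro / CCU Pro — synonymous.
Codon 3: CUA Leu / CUG Leu — synonymous.
Codon 4: CGC Arg / CGC Arg — identical.
Codon 5: CGG Arg / CGG Arg — identical.
Codon 6: GAU Asp / GAC Asp — synonymous.
Codon 7: ACA Thr / CUG Leu — nonsynonymous.
Synonymous differences: 3.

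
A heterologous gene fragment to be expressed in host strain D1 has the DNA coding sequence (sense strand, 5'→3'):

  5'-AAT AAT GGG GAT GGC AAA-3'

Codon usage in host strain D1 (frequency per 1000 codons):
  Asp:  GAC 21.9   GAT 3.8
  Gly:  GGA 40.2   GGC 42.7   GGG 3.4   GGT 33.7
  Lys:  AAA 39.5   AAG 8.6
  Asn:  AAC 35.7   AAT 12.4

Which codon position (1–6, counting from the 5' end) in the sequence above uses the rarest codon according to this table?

3

Codon 1 AAT (Asn): 12.4 per 1000.
Codon 2 AAT (Asn): 12.4 per 1000.
Codon 3 GGG (Gly): 3.4 per 1000.
Codon 4 GAT (Asp): 3.8 per 1000.
Codon 5 GGC (Gly): 42.7 per 1000.
Codon 6 AAA (Lys): 39.5 per 1000.
Lowest frequency is 3.4 at codon 3.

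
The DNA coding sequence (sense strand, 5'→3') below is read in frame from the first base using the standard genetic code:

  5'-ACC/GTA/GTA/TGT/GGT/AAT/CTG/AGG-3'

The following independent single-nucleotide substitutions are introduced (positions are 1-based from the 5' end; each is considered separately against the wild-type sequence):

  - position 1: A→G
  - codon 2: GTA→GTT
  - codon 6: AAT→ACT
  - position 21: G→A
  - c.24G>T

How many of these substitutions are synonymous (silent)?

Codon 1: ACC (Thr) → GCC (Ala) — missense.
Codon 2: GTA (Val) → GTT (Val) — synonymous.
Codon 6: AAT (Asn) → ACT (Thr) — missense.
Codon 7: CTG (Leu) → CTA (Leu) — synonymous.
Codon 8: AGG (Arg) → AGT (Ser) — missense.
Synonymous: 2 of 5.

2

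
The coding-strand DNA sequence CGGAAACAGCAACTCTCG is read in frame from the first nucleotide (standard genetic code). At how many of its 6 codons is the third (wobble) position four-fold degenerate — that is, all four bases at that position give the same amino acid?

3

Codon 1 CGG (Arg): third position 4-fold.
Codon 2 AAA (Lys): third position 2-fold.
Codon 3 CAG (Gln): third position 2-fold.
Codon 4 CAA (Gln): third position 2-fold.
Codon 5 CTC (Leu): third position 4-fold.
Codon 6 TCG (Ser): third position 4-fold.
Four-fold degenerate third positions: 3.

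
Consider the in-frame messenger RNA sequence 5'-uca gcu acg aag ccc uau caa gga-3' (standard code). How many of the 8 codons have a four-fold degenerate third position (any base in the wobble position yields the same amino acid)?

5

Codon 1 UCA (Ser): third position 4-fold.
Codon 2 GCU (Ala): third position 4-fold.
Codon 3 ACG (Thr): third position 4-fold.
Codon 4 AAG (Lys): third position 2-fold.
Codon 5 CCC (Pro): third position 4-fold.
Codon 6 UAU (Tyr): third position 2-fold.
Codon 7 CAA (Gln): third position 2-fold.
Codon 8 GGA (Gly): third position 4-fold.
Four-fold degenerate third positions: 5.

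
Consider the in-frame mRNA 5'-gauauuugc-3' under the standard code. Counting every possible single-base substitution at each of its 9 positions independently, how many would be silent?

Codon 1 (GAU, Asp): 1 synonymous substitution.
Codon 2 (AUU, Ile): 2 synonymous substitutions.
Codon 3 (UGC, Cys): 1 synonymous substitution.
Total: 1 + 2 + 1 = 4.

4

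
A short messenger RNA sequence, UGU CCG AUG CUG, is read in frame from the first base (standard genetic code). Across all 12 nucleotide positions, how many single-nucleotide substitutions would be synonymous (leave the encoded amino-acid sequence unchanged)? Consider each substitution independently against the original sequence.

Codon 1 (UGU, Cys): 1 synonymous substitution.
Codon 2 (CCG, Pro): 3 synonymous substitutions.
Codon 3 (AUG, Met): 0 synonymous substitutions.
Codon 4 (CUG, Leu): 4 synonymous substitutions.
Total: 1 + 3 + 0 + 4 = 8.

8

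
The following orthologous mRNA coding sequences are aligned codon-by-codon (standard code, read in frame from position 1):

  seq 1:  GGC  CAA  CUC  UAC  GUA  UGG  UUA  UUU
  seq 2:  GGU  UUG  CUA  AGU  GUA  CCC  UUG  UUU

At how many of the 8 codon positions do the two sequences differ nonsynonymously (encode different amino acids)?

Codon 1: GGC Gly / GGU Gly — synonymous.
Codon 2: CAA Gln / UUG Leu — nonsynonymous.
Codon 3: CUC Leu / CUA Leu — synonymous.
Codon 4: UAC Tyr / AGU Ser — nonsynonymous.
Codon 5: GUA Val / GUA Val — identical.
Codon 6: UGG Trp / CCC Pro — nonsynonymous.
Codon 7: UUA Leu / UUG Leu — synonymous.
Codon 8: UUU Phe / UUU Phe — identical.
Nonsynonymous differences: 3.

3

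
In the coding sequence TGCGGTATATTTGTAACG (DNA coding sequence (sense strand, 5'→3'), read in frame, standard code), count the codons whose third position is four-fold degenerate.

Codon 1 TGC (Cys): third position 2-fold.
Codon 2 GGT (Gly): third position 4-fold.
Codon 3 ATA (Ile): third position 3-fold.
Codon 4 TTT (Phe): third position 2-fold.
Codon 5 GTA (Val): third position 4-fold.
Codon 6 ACG (Thr): third position 4-fold.
Four-fold degenerate third positions: 3.

3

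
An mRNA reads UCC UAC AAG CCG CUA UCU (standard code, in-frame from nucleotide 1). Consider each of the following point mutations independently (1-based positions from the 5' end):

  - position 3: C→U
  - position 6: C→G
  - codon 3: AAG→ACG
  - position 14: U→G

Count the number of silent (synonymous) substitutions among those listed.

1

Codon 1: UCC (Ser) → UCU (Ser) — synonymous.
Codon 2: UAC (Tyr) → UAG (Stop) — nonsense.
Codon 3: AAG (Lys) → ACG (Thr) — missense.
Codon 5: CUA (Leu) → CGA (Arg) — missense.
Synonymous: 1 of 4.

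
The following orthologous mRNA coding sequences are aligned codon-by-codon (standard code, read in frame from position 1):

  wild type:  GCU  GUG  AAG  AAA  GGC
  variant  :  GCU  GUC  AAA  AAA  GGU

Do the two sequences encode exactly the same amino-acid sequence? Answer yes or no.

Codon 1: GCU Ala / GCU Ala — identical.
Codon 2: GUG Val / GUC Val — synonymous.
Codon 3: AAG Lys / AAA Lys — synonymous.
Codon 4: AAA Lys / AAA Lys — identical.
Codon 5: GGC Gly / GGU Gly — synonymous.
Nonsynonymous differences: 0 → same protein.

yes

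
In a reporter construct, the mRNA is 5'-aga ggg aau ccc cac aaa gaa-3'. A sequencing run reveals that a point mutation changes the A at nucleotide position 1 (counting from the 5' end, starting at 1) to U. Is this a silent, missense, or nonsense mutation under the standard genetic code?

nonsense

Position 1 falls in codon 1: AGA → Arg.
After the substitution the codon is UGA → Stop.
The new codon is a stop codon, so this is a nonsense mutation.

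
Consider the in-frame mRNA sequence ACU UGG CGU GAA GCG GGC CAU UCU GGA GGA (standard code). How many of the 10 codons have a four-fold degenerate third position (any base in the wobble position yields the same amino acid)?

7

Codon 1 ACU (Thr): third position 4-fold.
Codon 2 UGG (Trp): third position 1-fold.
Codon 3 CGU (Arg): third position 4-fold.
Codon 4 GAA (Glu): third position 2-fold.
Codon 5 GCG (Ala): third position 4-fold.
Codon 6 GGC (Gly): third position 4-fold.
Codon 7 CAU (His): third position 2-fold.
Codon 8 UCU (Ser): third position 4-fold.
Codon 9 GGA (Gly): third position 4-fold.
Codon 10 GGA (Gly): third position 4-fold.
Four-fold degenerate third positions: 7.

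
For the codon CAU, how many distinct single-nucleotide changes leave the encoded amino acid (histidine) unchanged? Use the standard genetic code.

Position 1: none → 0 synonymous.
Position 2: none → 0 synonymous.
Position 3: CAC → 1 synonymous.
Total: 0 + 0 + 1 = 1.

1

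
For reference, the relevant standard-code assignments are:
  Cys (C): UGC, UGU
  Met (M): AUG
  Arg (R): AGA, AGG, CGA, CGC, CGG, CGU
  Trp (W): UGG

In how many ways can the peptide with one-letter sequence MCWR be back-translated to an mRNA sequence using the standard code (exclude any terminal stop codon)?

Met: 1 codon.
Cys: 2 codons.
Trp: 1 codon.
Arg: 6 codons.
1 × 2 × 1 × 6 = 12.

12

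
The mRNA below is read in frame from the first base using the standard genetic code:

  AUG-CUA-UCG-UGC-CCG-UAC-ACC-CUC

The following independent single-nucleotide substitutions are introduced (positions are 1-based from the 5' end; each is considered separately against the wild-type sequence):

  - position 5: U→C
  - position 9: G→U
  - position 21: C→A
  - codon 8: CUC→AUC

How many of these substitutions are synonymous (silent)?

2

Codon 2: CUA (Leu) → CCA (Pro) — missense.
Codon 3: UCG (Ser) → UCU (Ser) — synonymous.
Codon 7: ACC (Thr) → ACA (Thr) — synonymous.
Codon 8: CUC (Leu) → AUC (Ile) — missense.
Synonymous: 2 of 4.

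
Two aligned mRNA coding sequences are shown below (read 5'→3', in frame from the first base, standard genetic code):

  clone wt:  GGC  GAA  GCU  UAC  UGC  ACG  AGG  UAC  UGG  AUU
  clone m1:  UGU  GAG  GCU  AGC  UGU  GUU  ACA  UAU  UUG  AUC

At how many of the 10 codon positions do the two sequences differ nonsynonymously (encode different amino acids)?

5

Codon 1: GGC Gly / UGU Cys — nonsynonymous.
Codon 2: GAA Glu / GAG Glu — synonymous.
Codon 3: GCU Ala / GCU Ala — identical.
Codon 4: UAC Tyr / AGC Ser — nonsynonymous.
Codon 5: UGC Cys / UGU Cys — synonymous.
Codon 6: ACG Thr / GUU Val — nonsynonymous.
Codon 7: AGG Arg / ACA Thr — nonsynonymous.
Codon 8: UAC Tyr / UAU Tyr — synonymous.
Codon 9: UGG Trp / UUG Leu — nonsynonymous.
Codon 10: AUU Ile / AUC Ile — synonymous.
Nonsynonymous differences: 5.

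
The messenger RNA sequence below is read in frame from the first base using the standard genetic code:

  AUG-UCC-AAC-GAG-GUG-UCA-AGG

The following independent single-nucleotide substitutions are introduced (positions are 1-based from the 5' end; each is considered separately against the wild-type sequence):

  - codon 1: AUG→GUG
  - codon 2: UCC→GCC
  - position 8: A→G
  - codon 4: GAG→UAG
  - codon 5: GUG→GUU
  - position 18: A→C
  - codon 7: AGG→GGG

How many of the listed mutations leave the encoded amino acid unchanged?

2

Codon 1: AUG (Met) → GUG (Val) — missense.
Codon 2: UCC (Ser) → GCC (Ala) — missense.
Codon 3: AAC (Asn) → AGC (Ser) — missense.
Codon 4: GAG (Glu) → UAG (Stop) — nonsense.
Codon 5: GUG (Val) → GUU (Val) — synonymous.
Codon 6: UCA (Ser) → UCC (Ser) — synonymous.
Codon 7: AGG (Arg) → GGG (Gly) — missense.
Synonymous: 2 of 7.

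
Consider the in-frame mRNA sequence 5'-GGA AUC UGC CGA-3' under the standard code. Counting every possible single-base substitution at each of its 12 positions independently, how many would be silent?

10

Codon 1 (GGA, Gly): 3 synonymous substitutions.
Codon 2 (AUC, Ile): 2 synonymous substitutions.
Codon 3 (UGC, Cys): 1 synonymous substitution.
Codon 4 (CGA, Arg): 4 synonymous substitutions.
Total: 3 + 2 + 1 + 4 = 10.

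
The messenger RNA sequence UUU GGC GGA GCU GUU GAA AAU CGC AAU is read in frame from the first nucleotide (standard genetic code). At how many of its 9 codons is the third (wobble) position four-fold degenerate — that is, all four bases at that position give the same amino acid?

Codon 1 UUU (Phe): third position 2-fold.
Codon 2 GGC (Gly): third position 4-fold.
Codon 3 GGA (Gly): third position 4-fold.
Codon 4 GCU (Ala): third position 4-fold.
Codon 5 GUU (Val): third position 4-fold.
Codon 6 GAA (Glu): third position 2-fold.
Codon 7 AAU (Asn): third position 2-fold.
Codon 8 CGC (Arg): third position 4-fold.
Codon 9 AAU (Asn): third position 2-fold.
Four-fold degenerate third positions: 5.

5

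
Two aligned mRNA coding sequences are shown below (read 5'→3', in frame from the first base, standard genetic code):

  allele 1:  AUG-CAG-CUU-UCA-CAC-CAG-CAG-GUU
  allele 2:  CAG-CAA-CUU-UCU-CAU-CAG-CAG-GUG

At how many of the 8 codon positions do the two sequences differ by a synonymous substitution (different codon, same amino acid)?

4

Codon 1: AUG Met / CAG Gln — nonsynonymous.
Codon 2: CAG Gln / CAA Gln — synonymous.
Codon 3: CUU Leu / CUU Leu — identical.
Codon 4: UCA Ser / UCU Ser — synonymous.
Codon 5: CAC His / CAU His — synonymous.
Codon 6: CAG Gln / CAG Gln — identical.
Codon 7: CAG Gln / CAG Gln — identical.
Codon 8: GUU Val / GUG Val — synonymous.
Synonymous differences: 4.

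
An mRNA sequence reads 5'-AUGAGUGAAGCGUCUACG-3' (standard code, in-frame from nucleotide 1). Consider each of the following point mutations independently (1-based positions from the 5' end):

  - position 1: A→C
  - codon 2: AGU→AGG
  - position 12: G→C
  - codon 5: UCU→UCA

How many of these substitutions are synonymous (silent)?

Codon 1: AUG (Met) → CUG (Leu) — missense.
Codon 2: AGU (Ser) → AGG (Arg) — missense.
Codon 4: GCG (Ala) → GCC (Ala) — synonymous.
Codon 5: UCU (Ser) → UCA (Ser) — synonymous.
Synonymous: 2 of 4.

2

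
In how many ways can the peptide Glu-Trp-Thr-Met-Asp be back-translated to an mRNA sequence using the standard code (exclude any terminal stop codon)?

16

Glu: 2 codons.
Trp: 1 codon.
Thr: 4 codons.
Met: 1 codon.
Asp: 2 codons.
2 × 1 × 4 × 1 × 2 = 16.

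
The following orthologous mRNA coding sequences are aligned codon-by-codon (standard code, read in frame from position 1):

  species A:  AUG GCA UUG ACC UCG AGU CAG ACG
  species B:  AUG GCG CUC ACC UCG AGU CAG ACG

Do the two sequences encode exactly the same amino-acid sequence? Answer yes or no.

yes

Codon 1: AUG Met / AUG Met — identical.
Codon 2: GCA Ala / GCG Ala — synonymous.
Codon 3: UUG Leu / CUC Leu — synonymous.
Codon 4: ACC Thr / ACC Thr — identical.
Codon 5: UCG Ser / UCG Ser — identical.
Codon 6: AGU Ser / AGU Ser — identical.
Codon 7: CAG Gln / CAG Gln — identical.
Codon 8: ACG Thr / ACG Thr — identical.
Nonsynonymous differences: 0 → same protein.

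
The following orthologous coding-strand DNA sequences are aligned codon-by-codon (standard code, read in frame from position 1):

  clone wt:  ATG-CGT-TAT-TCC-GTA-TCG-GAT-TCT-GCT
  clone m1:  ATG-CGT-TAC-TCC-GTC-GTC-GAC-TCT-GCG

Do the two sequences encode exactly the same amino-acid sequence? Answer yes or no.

no

Codon 1: ATG Met / ATG Met — identical.
Codon 2: CGT Arg / CGT Arg — identical.
Codon 3: TAT Tyr / TAC Tyr — synonymous.
Codon 4: TCC Ser / TCC Ser — identical.
Codon 5: GTA Val / GTC Val — synonymous.
Codon 6: TCG Ser / GTC Val — nonsynonymous.
Codon 7: GAT Asp / GAC Asp — synonymous.
Codon 8: TCT Ser / TCT Ser — identical.
Codon 9: GCT Ala / GCG Ala — synonymous.
Nonsynonymous differences: 1 → different protein.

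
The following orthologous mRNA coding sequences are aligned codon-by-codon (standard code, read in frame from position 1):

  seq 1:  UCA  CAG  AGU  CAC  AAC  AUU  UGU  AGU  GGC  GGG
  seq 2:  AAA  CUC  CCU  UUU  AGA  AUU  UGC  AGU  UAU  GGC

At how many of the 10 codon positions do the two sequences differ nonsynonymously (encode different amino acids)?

Codon 1: UCA Ser / AAA Lys — nonsynonymous.
Codon 2: CAG Gln / CUC Leu — nonsynonymous.
Codon 3: AGU Ser / CCU Pro — nonsynonymous.
Codon 4: CAC His / UUU Phe — nonsynonymous.
Codon 5: AAC Asn / AGA Arg — nonsynonymous.
Codon 6: AUU Ile / AUU Ile — identical.
Codon 7: UGU Cys / UGC Cys — synonymous.
Codon 8: AGU Ser / AGU Ser — identical.
Codon 9: GGC Gly / UAU Tyr — nonsynonymous.
Codon 10: GGG Gly / GGC Gly — synonymous.
Nonsynonymous differences: 6.

6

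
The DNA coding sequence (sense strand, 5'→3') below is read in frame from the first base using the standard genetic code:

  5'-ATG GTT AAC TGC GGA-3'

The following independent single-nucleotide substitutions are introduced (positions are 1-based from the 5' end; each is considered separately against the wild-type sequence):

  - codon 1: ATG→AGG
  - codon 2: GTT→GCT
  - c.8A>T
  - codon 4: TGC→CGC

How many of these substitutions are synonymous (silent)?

0

Codon 1: ATG (Met) → AGG (Arg) — missense.
Codon 2: GTT (Val) → GCT (Ala) — missense.
Codon 3: AAC (Asn) → ATC (Ile) — missense.
Codon 4: TGC (Cys) → CGC (Arg) — missense.
Synonymous: 0 of 4.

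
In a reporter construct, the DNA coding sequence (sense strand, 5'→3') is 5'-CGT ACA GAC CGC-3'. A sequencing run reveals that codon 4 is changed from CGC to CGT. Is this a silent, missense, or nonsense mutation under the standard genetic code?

Position 12 falls in codon 4: CGC → Arg.
After the substitution the codon is CGT → Arg.
Both encode Arg, so the change is synonymous.

silent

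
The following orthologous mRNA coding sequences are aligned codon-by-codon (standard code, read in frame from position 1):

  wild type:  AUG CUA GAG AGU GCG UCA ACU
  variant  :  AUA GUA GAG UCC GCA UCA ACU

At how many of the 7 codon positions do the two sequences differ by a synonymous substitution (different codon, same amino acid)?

2

Codon 1: AUG Met / AUA Ile — nonsynonymous.
Codon 2: CUA Leu / GUA Val — nonsynonymous.
Codon 3: GAG Glu / GAG Glu — identical.
Codon 4: AGU Ser / UCC Ser — synonymous.
Codon 5: GCG Ala / GCA Ala — synonymous.
Codon 6: UCA Ser / UCA Ser — identical.
Codon 7: ACU Thr / ACU Thr — identical.
Synonymous differences: 2.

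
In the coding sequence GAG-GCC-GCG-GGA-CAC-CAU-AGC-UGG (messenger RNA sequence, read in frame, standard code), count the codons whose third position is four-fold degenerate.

3

Codon 1 GAG (Glu): third position 2-fold.
Codon 2 GCC (Ala): third position 4-fold.
Codon 3 GCG (Ala): third position 4-fold.
Codon 4 GGA (Gly): third position 4-fold.
Codon 5 CAC (His): third position 2-fold.
Codon 6 CAU (His): third position 2-fold.
Codon 7 AGC (Ser): third position 2-fold.
Codon 8 UGG (Trp): third position 1-fold.
Four-fold degenerate third positions: 3.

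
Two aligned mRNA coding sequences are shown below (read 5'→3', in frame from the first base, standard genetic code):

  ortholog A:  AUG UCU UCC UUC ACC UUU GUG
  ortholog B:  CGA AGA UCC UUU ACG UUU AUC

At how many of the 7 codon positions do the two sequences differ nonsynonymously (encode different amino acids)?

Codon 1: AUG Met / CGA Arg — nonsynonymous.
Codon 2: UCU Ser / AGA Arg — nonsynonymous.
Codon 3: UCC Ser / UCC Ser — identical.
Codon 4: UUC Phe / UUU Phe — synonymous.
Codon 5: ACC Thr / ACG Thr — synonymous.
Codon 6: UUU Phe / UUU Phe — identical.
Codon 7: GUG Val / AUC Ile — nonsynonymous.
Nonsynonymous differences: 3.

3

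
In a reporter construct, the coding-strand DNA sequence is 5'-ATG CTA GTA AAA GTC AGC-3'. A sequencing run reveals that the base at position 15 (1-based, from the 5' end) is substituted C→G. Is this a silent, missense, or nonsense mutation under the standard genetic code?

silent

Position 15 falls in codon 5: GTC → Val.
After the substitution the codon is GTG → Val.
Both encode Val, so the change is synonymous.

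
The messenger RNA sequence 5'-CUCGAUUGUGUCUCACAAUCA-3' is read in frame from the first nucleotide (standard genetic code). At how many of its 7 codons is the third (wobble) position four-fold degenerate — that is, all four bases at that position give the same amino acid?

4

Codon 1 CUC (Leu): third position 4-fold.
Codon 2 GAU (Asp): third position 2-fold.
Codon 3 UGU (Cys): third position 2-fold.
Codon 4 GUC (Val): third position 4-fold.
Codon 5 UCA (Ser): third position 4-fold.
Codon 6 CAA (Gln): third position 2-fold.
Codon 7 UCA (Ser): third position 4-fold.
Four-fold degenerate third positions: 4.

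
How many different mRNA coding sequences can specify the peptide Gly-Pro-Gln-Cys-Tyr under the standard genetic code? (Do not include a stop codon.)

128

Gly: 4 codons.
Pro: 4 codons.
Gln: 2 codons.
Cys: 2 codons.
Tyr: 2 codons.
4 × 4 × 2 × 2 × 2 = 128.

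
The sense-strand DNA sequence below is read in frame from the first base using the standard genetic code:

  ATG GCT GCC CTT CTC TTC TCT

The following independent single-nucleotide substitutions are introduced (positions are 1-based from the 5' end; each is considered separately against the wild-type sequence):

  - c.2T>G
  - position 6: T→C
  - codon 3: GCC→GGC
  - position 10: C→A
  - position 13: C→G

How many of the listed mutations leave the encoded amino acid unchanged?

Codon 1: ATG (Met) → AGG (Arg) — missense.
Codon 2: GCT (Ala) → GCC (Ala) — synonymous.
Codon 3: GCC (Ala) → GGC (Gly) — missense.
Codon 4: CTT (Leu) → ATT (Ile) — missense.
Codon 5: CTC (Leu) → GTC (Val) — missense.
Synonymous: 1 of 5.

1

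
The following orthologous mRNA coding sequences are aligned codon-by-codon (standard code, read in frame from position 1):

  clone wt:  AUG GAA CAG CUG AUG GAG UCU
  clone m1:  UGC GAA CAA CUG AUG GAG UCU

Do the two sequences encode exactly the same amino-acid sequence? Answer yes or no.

no

Codon 1: AUG Met / UGC Cys — nonsynonymous.
Codon 2: GAA Glu / GAA Glu — identical.
Codon 3: CAG Gln / CAA Gln — synonymous.
Codon 4: CUG Leu / CUG Leu — identical.
Codon 5: AUG Met / AUG Met — identical.
Codon 6: GAG Glu / GAG Glu — identical.
Codon 7: UCU Ser / UCU Ser — identical.
Nonsynonymous differences: 1 → different protein.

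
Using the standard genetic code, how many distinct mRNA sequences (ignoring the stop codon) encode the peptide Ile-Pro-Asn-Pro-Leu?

Ile: 3 codons.
Pro: 4 codons.
Asn: 2 codons.
Pro: 4 codons.
Leu: 6 codons.
3 × 4 × 2 × 4 × 6 = 576.

576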